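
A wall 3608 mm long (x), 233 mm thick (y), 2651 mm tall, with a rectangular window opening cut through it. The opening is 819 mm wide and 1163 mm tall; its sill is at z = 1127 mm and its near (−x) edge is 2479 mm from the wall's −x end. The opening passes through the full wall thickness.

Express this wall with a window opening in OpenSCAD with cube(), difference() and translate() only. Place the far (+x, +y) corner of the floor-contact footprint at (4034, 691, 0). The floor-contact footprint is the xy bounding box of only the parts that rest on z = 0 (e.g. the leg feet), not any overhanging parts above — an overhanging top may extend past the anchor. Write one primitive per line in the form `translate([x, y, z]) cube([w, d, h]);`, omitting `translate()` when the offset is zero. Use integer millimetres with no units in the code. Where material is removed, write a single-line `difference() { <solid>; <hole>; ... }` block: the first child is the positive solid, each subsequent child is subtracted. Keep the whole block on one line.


difference() { translate([426, 458, 0]) cube([3608, 233, 2651]); translate([2905, 458, 1127]) cube([819, 233, 1163]); }


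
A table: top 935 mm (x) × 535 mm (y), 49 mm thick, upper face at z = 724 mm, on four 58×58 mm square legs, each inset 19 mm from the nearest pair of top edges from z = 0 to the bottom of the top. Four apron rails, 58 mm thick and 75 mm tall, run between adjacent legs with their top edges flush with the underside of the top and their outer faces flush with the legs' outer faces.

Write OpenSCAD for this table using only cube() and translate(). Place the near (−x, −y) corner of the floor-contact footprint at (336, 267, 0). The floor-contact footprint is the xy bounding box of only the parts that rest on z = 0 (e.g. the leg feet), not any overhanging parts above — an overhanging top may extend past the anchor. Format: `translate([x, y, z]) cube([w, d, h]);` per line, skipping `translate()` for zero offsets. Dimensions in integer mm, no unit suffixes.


// leg_h = 724 - 49 = 675
// apron z = 675 - 75 = 600
translate([317, 248, 675]) cube([935, 535, 49]);
translate([336, 267, 0]) cube([58, 58, 675]);
translate([1175, 267, 0]) cube([58, 58, 675]);
translate([336, 706, 0]) cube([58, 58, 675]);
translate([1175, 706, 0]) cube([58, 58, 675]);
translate([394, 267, 600]) cube([781, 58, 75]);
translate([394, 706, 600]) cube([781, 58, 75]);
translate([336, 325, 600]) cube([58, 381, 75]);
translate([1175, 325, 600]) cube([58, 381, 75]);


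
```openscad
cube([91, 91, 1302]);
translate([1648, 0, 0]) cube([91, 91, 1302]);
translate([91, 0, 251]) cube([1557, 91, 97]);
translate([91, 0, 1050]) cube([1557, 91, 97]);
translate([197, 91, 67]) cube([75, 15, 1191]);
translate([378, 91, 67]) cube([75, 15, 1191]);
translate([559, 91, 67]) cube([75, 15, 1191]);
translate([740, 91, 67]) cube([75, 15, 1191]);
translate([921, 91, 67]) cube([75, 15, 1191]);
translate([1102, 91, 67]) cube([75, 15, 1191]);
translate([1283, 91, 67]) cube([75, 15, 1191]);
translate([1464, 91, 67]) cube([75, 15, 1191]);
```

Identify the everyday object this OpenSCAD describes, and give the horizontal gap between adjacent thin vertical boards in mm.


A fence section. The picket gap is 106 mm.

Two posts, two rails, 8 pickets — a fence section. Span 1557 mm holds 8 pickets of 75 mm with 9 equal gaps: ⌊(1557 − 8·75) / 9⌋ = 106 mm.


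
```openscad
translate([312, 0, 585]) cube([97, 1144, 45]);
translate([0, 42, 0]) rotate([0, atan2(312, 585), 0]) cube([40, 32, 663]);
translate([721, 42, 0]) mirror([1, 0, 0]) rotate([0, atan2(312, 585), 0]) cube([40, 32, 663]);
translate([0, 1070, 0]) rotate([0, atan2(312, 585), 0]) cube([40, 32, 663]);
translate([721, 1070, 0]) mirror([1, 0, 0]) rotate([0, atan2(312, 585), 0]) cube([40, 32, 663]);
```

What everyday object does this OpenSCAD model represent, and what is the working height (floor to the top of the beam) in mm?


A sawhorse. The overall height is 630 mm.

A beam across two mirrored pairs of raked legs — a sawhorse. The beam's underside is at z = 585 (matching the legs' vertical rise in atan2(312, 585)) and the beam is 45 mm tall, so its top is at 585 + 45 = 630 mm. The raked legs top out at the beam's underside, so that is the highest point.


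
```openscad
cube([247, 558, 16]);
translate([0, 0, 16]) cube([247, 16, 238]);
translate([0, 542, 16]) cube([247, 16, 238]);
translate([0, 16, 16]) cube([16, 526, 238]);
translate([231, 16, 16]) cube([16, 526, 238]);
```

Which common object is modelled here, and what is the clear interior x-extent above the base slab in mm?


An open box. The internal width is 215 mm.

A 247×558 base slab with four walls standing on it — an open box. The base is 247 mm wide and the walls are 16 mm thick, so the internal width is 247 − 2 × 16 = 215 mm.


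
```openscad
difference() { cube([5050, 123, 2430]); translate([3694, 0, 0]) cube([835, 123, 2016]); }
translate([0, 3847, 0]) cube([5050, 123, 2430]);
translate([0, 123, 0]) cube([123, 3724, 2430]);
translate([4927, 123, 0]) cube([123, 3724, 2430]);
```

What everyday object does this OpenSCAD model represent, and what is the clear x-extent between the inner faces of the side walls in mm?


A single room. The interior width is 4804 mm.

Four walls enclosing a rectangle with a door in the front wall — a room. Outside width 5050 minus two 123 mm walls gives 4804 mm.


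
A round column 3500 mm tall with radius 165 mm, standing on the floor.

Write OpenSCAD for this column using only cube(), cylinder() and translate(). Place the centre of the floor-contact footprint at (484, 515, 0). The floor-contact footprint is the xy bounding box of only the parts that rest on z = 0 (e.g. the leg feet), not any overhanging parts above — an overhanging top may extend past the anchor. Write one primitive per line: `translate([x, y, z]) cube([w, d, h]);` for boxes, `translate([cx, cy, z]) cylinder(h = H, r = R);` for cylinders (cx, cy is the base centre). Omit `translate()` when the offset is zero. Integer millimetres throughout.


translate([484, 515, 0]) cylinder(h = 3500, r = 165);


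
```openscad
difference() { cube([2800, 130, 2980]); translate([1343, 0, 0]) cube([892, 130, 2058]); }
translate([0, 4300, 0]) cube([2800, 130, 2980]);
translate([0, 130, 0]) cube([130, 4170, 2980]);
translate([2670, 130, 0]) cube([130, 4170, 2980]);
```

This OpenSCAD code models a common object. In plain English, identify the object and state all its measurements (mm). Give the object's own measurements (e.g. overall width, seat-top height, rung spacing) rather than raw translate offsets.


A single room: four walls, each 2980 mm tall and 130 mm thick, enclosing an outside footprint 2800×4430 mm (x × y), no floor or roof. The front and back walls (−y and +y sides) run the full x-width; the side walls fit between their inner faces. A door opening 892 mm wide and 2058 mm tall is cut through the front wall from the floor up, its −x edge 1343 mm from the wall's −x end.


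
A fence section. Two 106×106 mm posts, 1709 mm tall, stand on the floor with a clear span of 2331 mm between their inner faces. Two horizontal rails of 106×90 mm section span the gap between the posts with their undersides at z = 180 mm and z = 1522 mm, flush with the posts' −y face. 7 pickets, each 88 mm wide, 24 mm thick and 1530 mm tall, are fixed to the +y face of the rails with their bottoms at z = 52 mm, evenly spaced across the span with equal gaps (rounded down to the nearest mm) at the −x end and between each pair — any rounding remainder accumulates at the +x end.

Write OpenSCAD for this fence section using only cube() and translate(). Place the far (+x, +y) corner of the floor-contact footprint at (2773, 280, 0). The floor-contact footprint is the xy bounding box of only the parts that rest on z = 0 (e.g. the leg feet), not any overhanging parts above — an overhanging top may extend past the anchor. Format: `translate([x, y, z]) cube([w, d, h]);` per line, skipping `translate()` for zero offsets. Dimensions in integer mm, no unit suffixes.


translate([230, 174, 0]) cube([106, 106, 1709]);
translate([2667, 174, 0]) cube([106, 106, 1709]);
translate([336, 174, 180]) cube([2331, 106, 90]);
translate([336, 174, 1522]) cube([2331, 106, 90]);
translate([550, 280, 52]) cube([88, 24, 1530]);
translate([852, 280, 52]) cube([88, 24, 1530]);
translate([1154, 280, 52]) cube([88, 24, 1530]);
translate([1456, 280, 52]) cube([88, 24, 1530]);
translate([1758, 280, 52]) cube([88, 24, 1530]);
translate([2060, 280, 52]) cube([88, 24, 1530]);
translate([2362, 280, 52]) cube([88, 24, 1530]);


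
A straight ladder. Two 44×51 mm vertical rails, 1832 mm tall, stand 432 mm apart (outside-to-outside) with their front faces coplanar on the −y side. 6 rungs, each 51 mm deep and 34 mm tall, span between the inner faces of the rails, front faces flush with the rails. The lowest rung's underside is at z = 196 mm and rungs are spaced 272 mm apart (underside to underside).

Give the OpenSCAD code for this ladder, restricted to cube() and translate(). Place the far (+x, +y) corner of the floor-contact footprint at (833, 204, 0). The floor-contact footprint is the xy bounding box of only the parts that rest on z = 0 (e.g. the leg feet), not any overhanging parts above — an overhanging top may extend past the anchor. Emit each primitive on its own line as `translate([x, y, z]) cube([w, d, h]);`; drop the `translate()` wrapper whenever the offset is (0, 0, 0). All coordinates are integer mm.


// rung span = 432 - 2*44 = 344
// rung[k] z = 196 + k*272
translate([401, 153, 0]) cube([44, 51, 1832]);
translate([789, 153, 0]) cube([44, 51, 1832]);
translate([445, 153, 196]) cube([344, 51, 34]);
translate([445, 153, 468]) cube([344, 51, 34]);
translate([445, 153, 740]) cube([344, 51, 34]);
translate([445, 153, 1012]) cube([344, 51, 34]);
translate([445, 153, 1284]) cube([344, 51, 34]);
translate([445, 153, 1556]) cube([344, 51, 34]);


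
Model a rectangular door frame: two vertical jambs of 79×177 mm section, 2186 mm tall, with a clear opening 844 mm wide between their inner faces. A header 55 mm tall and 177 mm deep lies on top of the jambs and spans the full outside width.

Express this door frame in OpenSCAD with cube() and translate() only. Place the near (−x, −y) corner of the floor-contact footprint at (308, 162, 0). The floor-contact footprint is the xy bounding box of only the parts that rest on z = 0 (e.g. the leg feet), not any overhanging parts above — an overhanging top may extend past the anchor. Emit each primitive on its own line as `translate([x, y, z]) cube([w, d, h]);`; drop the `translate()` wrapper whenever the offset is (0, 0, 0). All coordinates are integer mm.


translate([308, 162, 0]) cube([79, 177, 2186]);
translate([1231, 162, 0]) cube([79, 177, 2186]);
translate([308, 162, 2186]) cube([1002, 177, 55]);


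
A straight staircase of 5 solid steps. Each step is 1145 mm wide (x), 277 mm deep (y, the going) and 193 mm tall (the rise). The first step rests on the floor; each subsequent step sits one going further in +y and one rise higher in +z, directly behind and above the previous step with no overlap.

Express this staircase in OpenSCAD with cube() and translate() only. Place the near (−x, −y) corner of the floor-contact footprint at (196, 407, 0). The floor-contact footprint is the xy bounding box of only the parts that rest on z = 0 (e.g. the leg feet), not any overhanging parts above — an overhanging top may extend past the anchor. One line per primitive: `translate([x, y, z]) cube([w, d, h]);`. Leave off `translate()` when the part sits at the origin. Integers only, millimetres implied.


translate([196, 407, 0]) cube([1145, 277, 193]);
translate([196, 684, 193]) cube([1145, 277, 193]);
translate([196, 961, 386]) cube([1145, 277, 193]);
translate([196, 1238, 579]) cube([1145, 277, 193]);
translate([196, 1515, 772]) cube([1145, 277, 193]);


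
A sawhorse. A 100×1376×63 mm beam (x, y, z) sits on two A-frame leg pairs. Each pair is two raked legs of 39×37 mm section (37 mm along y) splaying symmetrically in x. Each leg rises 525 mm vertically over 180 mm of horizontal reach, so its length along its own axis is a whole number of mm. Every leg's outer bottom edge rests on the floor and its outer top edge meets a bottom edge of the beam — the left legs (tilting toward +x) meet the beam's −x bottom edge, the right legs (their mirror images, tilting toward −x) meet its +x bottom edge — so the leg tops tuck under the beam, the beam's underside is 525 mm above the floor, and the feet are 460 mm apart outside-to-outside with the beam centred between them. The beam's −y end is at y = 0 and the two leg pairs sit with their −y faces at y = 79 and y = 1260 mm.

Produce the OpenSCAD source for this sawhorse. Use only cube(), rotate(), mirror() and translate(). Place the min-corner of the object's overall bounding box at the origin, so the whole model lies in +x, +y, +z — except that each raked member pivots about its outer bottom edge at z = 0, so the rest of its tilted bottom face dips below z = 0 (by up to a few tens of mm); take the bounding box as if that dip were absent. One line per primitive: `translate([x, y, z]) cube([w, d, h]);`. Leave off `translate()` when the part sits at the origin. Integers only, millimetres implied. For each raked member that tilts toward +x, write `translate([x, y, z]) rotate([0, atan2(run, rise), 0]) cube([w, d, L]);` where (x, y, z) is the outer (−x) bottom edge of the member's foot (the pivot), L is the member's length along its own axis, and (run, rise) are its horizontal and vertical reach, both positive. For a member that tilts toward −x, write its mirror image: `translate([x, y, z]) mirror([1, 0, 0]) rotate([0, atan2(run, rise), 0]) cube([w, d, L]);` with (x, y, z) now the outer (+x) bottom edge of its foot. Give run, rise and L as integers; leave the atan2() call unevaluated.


// leg length = √(180² + 525²) = 555
// right-leg outer foot x = 2·180 + 100 = 460
// beam min-corner = (180, 0, 525)
translate([180, 0, 525]) cube([100, 1376, 63]);
translate([0, 79, 0]) rotate([0, atan2(180, 525), 0]) cube([39, 37, 555]);
translate([460, 79, 0]) mirror([1, 0, 0]) rotate([0, atan2(180, 525), 0]) cube([39, 37, 555]);
translate([0, 1260, 0]) rotate([0, atan2(180, 525), 0]) cube([39, 37, 555]);
translate([460, 1260, 0]) mirror([1, 0, 0]) rotate([0, atan2(180, 525), 0]) cube([39, 37, 555]);


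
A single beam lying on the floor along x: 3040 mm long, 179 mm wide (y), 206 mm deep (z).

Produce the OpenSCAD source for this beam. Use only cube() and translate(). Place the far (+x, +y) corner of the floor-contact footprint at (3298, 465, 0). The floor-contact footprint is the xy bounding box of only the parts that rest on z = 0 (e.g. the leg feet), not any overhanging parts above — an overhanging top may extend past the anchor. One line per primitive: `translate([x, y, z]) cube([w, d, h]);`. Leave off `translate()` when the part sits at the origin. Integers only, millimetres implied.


translate([258, 286, 0]) cube([3040, 179, 206]);


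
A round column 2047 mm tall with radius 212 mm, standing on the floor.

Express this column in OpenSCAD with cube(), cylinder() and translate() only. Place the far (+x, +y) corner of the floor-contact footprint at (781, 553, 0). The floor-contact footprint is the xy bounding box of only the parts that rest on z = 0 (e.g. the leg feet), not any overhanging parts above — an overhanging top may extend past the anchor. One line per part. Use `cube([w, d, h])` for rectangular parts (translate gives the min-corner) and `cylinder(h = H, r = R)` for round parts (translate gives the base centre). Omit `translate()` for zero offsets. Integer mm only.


translate([569, 341, 0]) cylinder(h = 2047, r = 212);


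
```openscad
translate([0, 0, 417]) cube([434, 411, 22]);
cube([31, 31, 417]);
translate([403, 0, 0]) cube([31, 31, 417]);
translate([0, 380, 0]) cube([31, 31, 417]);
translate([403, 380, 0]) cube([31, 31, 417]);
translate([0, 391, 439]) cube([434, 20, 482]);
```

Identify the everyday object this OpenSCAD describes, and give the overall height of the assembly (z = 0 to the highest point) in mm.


A chair. The overall height is 921 mm.

A slab on four corner posts with a tall panel at the back — a chair. The seat slab sits at z = 417 with thickness 22, and the 482 mm backrest starts at the seat top, so the overall height is 417 + 22 + 482 = 921 mm.


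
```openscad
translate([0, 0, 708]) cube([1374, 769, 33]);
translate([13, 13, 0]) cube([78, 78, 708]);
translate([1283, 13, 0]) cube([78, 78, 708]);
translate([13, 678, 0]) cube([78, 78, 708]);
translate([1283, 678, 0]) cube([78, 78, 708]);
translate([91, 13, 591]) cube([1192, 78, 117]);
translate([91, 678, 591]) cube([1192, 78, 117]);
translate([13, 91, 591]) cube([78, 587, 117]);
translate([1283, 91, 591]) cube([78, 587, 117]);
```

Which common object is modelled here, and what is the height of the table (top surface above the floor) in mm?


A table. The table height is 741 mm.

A 1374×769×33 slab sits at z = 708 on four 78 mm square posts — a table. The top surface is at 708 + 33 = 741 mm.


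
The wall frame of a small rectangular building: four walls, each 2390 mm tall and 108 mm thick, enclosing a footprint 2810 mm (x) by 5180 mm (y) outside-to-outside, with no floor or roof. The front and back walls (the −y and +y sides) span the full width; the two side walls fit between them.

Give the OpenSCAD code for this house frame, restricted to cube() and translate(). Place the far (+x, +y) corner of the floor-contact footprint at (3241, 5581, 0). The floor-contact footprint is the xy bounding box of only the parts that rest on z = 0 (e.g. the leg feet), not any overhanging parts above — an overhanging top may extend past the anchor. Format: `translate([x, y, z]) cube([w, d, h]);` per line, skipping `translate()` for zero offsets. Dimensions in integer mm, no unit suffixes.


translate([431, 401, 0]) cube([2810, 108, 2390]);
translate([431, 5473, 0]) cube([2810, 108, 2390]);
translate([431, 509, 0]) cube([108, 4964, 2390]);
translate([3133, 509, 0]) cube([108, 4964, 2390]);


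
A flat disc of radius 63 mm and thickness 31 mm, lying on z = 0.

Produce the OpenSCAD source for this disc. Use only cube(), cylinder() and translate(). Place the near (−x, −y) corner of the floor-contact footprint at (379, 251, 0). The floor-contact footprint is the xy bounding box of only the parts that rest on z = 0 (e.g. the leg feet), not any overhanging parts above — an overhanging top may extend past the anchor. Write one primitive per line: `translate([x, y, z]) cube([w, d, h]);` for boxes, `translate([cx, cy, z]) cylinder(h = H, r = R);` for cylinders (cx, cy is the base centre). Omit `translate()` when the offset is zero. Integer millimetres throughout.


translate([442, 314, 0]) cylinder(h = 31, r = 63);


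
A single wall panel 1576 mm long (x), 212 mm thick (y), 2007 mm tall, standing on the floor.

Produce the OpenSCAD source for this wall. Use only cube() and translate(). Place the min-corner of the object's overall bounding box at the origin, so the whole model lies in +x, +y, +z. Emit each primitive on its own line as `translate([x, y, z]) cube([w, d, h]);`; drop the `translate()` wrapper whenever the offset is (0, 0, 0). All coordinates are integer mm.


cube([1576, 212, 2007]);


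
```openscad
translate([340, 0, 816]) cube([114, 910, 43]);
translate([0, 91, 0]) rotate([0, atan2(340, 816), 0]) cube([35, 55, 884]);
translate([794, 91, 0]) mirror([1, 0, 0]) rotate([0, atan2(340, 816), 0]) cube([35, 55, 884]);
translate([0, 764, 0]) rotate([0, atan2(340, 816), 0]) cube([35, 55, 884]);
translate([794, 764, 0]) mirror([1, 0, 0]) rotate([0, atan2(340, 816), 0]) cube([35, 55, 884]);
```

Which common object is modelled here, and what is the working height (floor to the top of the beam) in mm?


A sawhorse. The overall height is 859 mm.

A beam across two mirrored pairs of raked legs — a sawhorse. The beam's underside is at z = 816 (matching the legs' vertical rise in atan2(340, 816)) and the beam is 43 mm tall, so its top is at 816 + 43 = 859 mm. The raked legs top out at the beam's underside, so that is the highest point.


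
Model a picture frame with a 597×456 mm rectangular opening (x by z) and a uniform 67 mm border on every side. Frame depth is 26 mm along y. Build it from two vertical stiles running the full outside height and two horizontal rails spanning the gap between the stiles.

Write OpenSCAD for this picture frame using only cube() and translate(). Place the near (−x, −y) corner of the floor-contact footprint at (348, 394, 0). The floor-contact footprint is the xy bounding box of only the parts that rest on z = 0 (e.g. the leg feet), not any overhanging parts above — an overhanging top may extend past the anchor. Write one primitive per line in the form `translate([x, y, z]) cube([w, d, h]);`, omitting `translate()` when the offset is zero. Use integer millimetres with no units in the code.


translate([348, 394, 0]) cube([67, 26, 590]);
translate([1012, 394, 0]) cube([67, 26, 590]);
translate([415, 394, 0]) cube([597, 26, 67]);
translate([415, 394, 523]) cube([597, 26, 67]);


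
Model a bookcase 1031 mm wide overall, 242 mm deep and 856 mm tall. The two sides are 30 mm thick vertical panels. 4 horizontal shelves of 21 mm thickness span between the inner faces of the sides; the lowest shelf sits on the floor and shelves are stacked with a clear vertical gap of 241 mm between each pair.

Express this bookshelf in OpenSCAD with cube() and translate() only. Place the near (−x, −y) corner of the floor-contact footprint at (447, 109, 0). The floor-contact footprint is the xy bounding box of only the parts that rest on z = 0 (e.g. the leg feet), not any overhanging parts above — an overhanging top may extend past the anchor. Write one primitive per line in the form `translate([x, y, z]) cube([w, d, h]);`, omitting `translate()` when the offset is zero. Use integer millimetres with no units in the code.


translate([447, 109, 0]) cube([30, 242, 856]);
translate([1448, 109, 0]) cube([30, 242, 856]);
translate([477, 109, 0]) cube([971, 242, 21]);
translate([477, 109, 262]) cube([971, 242, 21]);
translate([477, 109, 524]) cube([971, 242, 21]);
translate([477, 109, 786]) cube([971, 242, 21]);


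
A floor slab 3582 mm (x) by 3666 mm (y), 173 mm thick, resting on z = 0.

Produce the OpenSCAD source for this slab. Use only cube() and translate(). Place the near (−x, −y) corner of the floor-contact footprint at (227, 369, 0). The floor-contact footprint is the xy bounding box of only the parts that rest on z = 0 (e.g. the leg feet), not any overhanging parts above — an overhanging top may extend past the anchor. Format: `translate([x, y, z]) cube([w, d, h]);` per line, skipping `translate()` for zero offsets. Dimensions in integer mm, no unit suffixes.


translate([227, 369, 0]) cube([3582, 3666, 173]);


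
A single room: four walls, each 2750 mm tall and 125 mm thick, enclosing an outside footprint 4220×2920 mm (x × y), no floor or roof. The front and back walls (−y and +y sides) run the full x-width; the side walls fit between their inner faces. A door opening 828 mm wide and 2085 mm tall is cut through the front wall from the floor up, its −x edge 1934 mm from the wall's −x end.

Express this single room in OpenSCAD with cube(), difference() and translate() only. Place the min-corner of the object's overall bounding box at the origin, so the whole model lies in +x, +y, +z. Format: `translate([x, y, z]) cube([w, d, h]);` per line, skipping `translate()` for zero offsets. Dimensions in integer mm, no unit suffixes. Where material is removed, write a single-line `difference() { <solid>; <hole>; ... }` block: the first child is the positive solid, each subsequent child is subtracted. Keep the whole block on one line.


difference() { cube([4220, 125, 2750]); translate([1934, 0, 0]) cube([828, 125, 2085]); }
translate([0, 2795, 0]) cube([4220, 125, 2750]);
translate([0, 125, 0]) cube([125, 2670, 2750]);
translate([4095, 125, 0]) cube([125, 2670, 2750]);


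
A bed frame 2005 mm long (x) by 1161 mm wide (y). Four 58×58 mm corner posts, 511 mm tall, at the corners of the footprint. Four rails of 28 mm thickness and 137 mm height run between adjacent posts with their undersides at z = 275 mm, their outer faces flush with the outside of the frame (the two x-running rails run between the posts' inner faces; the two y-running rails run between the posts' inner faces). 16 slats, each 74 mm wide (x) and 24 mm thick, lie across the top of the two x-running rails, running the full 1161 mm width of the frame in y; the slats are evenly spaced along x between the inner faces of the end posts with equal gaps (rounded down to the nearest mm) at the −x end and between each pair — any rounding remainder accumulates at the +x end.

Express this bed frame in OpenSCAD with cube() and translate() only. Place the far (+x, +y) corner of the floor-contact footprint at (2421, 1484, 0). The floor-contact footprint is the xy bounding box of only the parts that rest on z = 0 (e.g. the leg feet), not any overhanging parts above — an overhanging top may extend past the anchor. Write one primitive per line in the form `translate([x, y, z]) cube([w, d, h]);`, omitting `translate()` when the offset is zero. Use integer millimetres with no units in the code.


translate([416, 323, 0]) cube([58, 58, 511]);
translate([416, 1426, 0]) cube([58, 58, 511]);
translate([2363, 323, 0]) cube([58, 58, 511]);
translate([2363, 1426, 0]) cube([58, 58, 511]);
translate([474, 323, 275]) cube([1889, 28, 137]);
translate([474, 1456, 275]) cube([1889, 28, 137]);
translate([416, 381, 275]) cube([28, 1045, 137]);
translate([2393, 381, 275]) cube([28, 1045, 137]);
translate([515, 323, 412]) cube([74, 1161, 24]);
translate([630, 323, 412]) cube([74, 1161, 24]);
translate([745, 323, 412]) cube([74, 1161, 24]);
translate([860, 323, 412]) cube([74, 1161, 24]);
translate([975, 323, 412]) cube([74, 1161, 24]);
translate([1090, 323, 412]) cube([74, 1161, 24]);
translate([1205, 323, 412]) cube([74, 1161, 24]);
translate([1320, 323, 412]) cube([74, 1161, 24]);
translate([1435, 323, 412]) cube([74, 1161, 24]);
translate([1550, 323, 412]) cube([74, 1161, 24]);
translate([1665, 323, 412]) cube([74, 1161, 24]);
translate([1780, 323, 412]) cube([74, 1161, 24]);
translate([1895, 323, 412]) cube([74, 1161, 24]);
translate([2010, 323, 412]) cube([74, 1161, 24]);
translate([2125, 323, 412]) cube([74, 1161, 24]);
translate([2240, 323, 412]) cube([74, 1161, 24]);


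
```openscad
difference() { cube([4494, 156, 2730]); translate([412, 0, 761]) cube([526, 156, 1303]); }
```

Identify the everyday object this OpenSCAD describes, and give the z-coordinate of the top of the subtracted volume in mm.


A wall with a window opening. The window head height is 2064 mm.

A wall with a rectangular opening subtracted — a window. Sill at z = 761, opening 1303 mm tall, so the head is at 761 + 1303 = 2064 mm.


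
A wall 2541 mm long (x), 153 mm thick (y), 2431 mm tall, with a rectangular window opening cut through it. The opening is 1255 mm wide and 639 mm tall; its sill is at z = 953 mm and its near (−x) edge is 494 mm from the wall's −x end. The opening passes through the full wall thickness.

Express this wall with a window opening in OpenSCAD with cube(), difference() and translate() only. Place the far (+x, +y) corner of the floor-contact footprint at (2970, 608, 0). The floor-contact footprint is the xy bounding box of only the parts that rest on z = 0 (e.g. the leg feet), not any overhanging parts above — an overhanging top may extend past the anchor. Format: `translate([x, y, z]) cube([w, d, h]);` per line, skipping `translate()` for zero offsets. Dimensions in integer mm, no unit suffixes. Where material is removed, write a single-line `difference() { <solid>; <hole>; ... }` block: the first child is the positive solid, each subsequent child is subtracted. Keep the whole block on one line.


difference() { translate([429, 455, 0]) cube([2541, 153, 2431]); translate([923, 455, 953]) cube([1255, 153, 639]); }


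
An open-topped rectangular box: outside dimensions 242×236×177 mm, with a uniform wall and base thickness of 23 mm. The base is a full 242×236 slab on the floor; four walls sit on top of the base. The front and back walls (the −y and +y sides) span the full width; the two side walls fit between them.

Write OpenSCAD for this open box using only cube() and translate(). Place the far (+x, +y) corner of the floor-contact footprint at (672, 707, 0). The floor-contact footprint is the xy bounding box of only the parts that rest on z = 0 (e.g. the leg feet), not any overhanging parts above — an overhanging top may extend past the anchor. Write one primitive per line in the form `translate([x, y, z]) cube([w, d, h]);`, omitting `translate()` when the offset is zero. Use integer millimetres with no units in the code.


translate([430, 471, 0]) cube([242, 236, 23]);
translate([430, 471, 23]) cube([242, 23, 154]);
translate([430, 684, 23]) cube([242, 23, 154]);
translate([430, 494, 23]) cube([23, 190, 154]);
translate([649, 494, 23]) cube([23, 190, 154]);


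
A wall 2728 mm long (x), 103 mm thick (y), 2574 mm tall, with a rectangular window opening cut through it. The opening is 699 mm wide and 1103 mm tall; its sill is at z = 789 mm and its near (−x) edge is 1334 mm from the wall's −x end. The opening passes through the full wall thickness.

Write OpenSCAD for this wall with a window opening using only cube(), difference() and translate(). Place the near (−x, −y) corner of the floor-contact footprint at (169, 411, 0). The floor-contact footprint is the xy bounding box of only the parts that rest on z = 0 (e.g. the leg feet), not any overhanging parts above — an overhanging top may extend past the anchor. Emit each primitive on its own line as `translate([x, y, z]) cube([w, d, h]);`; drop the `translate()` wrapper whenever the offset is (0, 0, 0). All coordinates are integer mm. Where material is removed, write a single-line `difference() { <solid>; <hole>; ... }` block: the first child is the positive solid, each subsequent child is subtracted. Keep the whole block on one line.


difference() { translate([169, 411, 0]) cube([2728, 103, 2574]); translate([1503, 411, 789]) cube([699, 103, 1103]); }


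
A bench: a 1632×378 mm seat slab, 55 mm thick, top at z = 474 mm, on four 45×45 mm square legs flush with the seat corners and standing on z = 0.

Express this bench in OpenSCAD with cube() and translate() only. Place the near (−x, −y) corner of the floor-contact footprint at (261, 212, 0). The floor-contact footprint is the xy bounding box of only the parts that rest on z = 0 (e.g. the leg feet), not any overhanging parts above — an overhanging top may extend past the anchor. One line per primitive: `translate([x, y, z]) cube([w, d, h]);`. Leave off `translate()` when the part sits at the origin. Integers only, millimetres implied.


translate([261, 212, 419]) cube([1632, 378, 55]);
translate([261, 212, 0]) cube([45, 45, 419]);
translate([261, 545, 0]) cube([45, 45, 419]);
translate([1848, 212, 0]) cube([45, 45, 419]);
translate([1848, 545, 0]) cube([45, 45, 419]);


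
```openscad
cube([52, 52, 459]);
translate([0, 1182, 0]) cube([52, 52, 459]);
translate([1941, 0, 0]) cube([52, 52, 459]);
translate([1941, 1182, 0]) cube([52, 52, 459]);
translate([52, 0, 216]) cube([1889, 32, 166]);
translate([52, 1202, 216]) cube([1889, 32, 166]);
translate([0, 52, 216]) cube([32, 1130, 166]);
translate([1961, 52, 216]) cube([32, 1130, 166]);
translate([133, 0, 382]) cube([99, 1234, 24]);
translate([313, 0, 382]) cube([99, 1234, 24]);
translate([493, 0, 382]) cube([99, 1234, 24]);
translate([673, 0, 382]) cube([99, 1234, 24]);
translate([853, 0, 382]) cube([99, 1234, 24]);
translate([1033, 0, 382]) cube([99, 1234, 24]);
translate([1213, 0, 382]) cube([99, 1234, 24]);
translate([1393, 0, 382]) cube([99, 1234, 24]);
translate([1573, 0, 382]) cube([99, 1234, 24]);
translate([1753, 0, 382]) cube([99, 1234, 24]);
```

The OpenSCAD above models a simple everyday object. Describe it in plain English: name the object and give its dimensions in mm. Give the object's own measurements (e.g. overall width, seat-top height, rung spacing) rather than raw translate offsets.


A bed frame 1993 mm long (x) by 1234 mm wide (y). Four 52×52 mm corner posts, 459 mm tall, at the corners of the footprint. Four rails of 32 mm thickness and 166 mm height run between adjacent posts with their undersides at z = 216 mm, their outer faces flush with the outside of the frame (the two x-running rails run between the posts' inner faces; the two y-running rails run between the posts' inner faces). 10 slats, each 99 mm wide (x) and 24 mm thick, lie across the top of the two x-running rails, running the full 1234 mm width of the frame in y; along x they sit between the end posts with a 81 mm gap after the −x posts and between neighbouring slats, leaving 89 mm before the +x posts.


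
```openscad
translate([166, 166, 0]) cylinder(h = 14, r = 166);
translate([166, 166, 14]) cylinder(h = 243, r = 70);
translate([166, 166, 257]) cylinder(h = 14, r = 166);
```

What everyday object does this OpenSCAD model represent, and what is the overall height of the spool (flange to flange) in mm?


A spool. The overall height is 271 mm.

Three coaxial cylinders, large–small–large — a spool. Two 14 mm flanges and a 243 mm core give 14 + 243 + 14 = 271 mm.


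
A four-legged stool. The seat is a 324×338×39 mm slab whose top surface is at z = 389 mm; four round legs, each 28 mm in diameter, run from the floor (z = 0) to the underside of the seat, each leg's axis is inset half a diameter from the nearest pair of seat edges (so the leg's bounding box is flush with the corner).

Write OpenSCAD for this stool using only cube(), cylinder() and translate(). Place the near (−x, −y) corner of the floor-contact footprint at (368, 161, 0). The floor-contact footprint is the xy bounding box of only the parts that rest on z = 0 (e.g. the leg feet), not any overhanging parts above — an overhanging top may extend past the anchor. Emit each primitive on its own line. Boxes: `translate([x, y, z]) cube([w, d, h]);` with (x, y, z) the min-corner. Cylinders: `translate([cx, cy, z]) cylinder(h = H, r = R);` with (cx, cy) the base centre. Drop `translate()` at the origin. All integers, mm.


translate([368, 161, 350]) cube([324, 338, 39]);
translate([382, 175, 0]) cylinder(h = 350, r = 14);
translate([678, 175, 0]) cylinder(h = 350, r = 14);
translate([382, 485, 0]) cylinder(h = 350, r = 14);
translate([678, 485, 0]) cylinder(h = 350, r = 14);


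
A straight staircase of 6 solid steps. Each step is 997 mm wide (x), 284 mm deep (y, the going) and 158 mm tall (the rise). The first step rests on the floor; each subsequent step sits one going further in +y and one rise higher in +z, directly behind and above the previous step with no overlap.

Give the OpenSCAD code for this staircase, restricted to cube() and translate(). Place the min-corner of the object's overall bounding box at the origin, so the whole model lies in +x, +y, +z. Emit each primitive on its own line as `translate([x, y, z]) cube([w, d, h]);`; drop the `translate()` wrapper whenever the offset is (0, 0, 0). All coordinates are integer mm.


cube([997, 284, 158]);
translate([0, 284, 158]) cube([997, 284, 158]);
translate([0, 568, 316]) cube([997, 284, 158]);
translate([0, 852, 474]) cube([997, 284, 158]);
translate([0, 1136, 632]) cube([997, 284, 158]);
translate([0, 1420, 790]) cube([997, 284, 158]);


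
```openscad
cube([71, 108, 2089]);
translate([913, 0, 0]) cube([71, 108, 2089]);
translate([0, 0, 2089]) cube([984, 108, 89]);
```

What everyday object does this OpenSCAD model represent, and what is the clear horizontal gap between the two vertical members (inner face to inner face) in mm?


A door frame. The clear opening width is 842 mm.

Two 2089 mm tall posts with a header on top — a door frame. The left jamb is 71 mm wide at x = 0; the right jamb starts at x = 913. The clear opening is 913 − 71 = 842 mm.


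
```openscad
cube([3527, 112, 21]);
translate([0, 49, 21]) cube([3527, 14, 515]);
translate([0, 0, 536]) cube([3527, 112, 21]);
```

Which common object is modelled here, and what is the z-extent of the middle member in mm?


An I-beam. The web height is 515 mm.

Two wide flanges with a thin centred web — an I-beam. Overall 557 mm minus two 21 mm flanges gives a web of 557 − 2·21 = 515 mm.


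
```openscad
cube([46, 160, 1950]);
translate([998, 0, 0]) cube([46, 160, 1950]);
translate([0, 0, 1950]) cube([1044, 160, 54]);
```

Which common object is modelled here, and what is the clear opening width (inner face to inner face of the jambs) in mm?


A door frame. The clear opening width is 952 mm.

Two 1950 mm tall posts with a header on top — a door frame. The left jamb is 46 mm wide at x = 0; the right jamb starts at x = 998. The clear opening is 998 − 46 = 952 mm.


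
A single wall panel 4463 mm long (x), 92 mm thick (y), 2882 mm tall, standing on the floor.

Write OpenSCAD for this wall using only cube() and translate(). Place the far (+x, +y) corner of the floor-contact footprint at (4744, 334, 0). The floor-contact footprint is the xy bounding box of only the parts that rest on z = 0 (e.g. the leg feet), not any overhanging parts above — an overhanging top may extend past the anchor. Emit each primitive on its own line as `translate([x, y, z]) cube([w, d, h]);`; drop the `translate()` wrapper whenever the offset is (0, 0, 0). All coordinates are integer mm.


translate([281, 242, 0]) cube([4463, 92, 2882]);


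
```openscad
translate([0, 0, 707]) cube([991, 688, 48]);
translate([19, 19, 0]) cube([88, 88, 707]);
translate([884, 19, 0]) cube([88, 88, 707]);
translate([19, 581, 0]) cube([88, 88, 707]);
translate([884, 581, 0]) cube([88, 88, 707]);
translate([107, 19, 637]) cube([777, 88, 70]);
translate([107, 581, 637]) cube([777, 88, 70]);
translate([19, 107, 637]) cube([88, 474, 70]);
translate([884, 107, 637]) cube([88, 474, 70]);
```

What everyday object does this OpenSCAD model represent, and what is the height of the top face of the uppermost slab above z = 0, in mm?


A table. The table height is 755 mm.

A 991×688×48 slab sits at z = 707 on four 88 mm square posts — a table. The top surface is at 707 + 48 = 755 mm.


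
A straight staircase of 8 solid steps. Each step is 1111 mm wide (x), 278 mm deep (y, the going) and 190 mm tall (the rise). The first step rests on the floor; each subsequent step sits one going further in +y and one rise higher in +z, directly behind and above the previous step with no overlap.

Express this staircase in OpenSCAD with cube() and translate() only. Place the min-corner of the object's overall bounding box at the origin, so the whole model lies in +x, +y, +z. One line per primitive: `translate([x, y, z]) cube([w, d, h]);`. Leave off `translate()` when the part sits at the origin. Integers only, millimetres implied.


cube([1111, 278, 190]);
translate([0, 278, 190]) cube([1111, 278, 190]);
translate([0, 556, 380]) cube([1111, 278, 190]);
translate([0, 834, 570]) cube([1111, 278, 190]);
translate([0, 1112, 760]) cube([1111, 278, 190]);
translate([0, 1390, 950]) cube([1111, 278, 190]);
translate([0, 1668, 1140]) cube([1111, 278, 190]);
translate([0, 1946, 1330]) cube([1111, 278, 190]);


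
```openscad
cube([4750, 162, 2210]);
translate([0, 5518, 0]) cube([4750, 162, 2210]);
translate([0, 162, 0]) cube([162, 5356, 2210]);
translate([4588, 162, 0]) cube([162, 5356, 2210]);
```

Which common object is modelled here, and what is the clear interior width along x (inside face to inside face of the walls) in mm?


A house (or room) frame. The interior width is 4426 mm.

Four 2210 mm walls enclosing a rectangle with no floor or roof — a room or house frame. Outside width is 4750 mm and wall thickness is 162 mm, so the interior width is 4750 − 2 × 162 = 4426 mm.


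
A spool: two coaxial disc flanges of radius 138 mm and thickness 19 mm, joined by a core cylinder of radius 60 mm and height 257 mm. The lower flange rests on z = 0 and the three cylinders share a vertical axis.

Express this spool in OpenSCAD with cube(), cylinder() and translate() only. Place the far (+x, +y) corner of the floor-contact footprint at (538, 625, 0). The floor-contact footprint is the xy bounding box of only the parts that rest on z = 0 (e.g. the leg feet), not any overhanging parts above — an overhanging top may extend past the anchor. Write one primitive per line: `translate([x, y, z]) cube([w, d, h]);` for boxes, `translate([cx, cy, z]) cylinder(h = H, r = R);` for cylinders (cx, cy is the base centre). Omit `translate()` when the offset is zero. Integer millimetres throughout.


translate([400, 487, 0]) cylinder(h = 19, r = 138);
translate([400, 487, 19]) cylinder(h = 257, r = 60);
translate([400, 487, 276]) cylinder(h = 19, r = 138);
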